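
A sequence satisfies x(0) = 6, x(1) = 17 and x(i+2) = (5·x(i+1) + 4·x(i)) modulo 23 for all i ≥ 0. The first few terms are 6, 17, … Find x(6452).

We have x(0) = 6,  x(1) = 17,  x(2) = 17,  x(3) = 15,  x(4) = 5,  x(5) = 16,  x(6) = 8,  x(7) = 12,  x(8) = 0,  x(9) = 2,  x(10) = 10,  x(11) = 12,  x(12) = 8,  x(13) = 19,  x(14) = 12,  x(15) = 21,  x(16) = 15,  x(17) = 21,  x(18) = 4,  x(19) = 12,  x(20) = 7,  x(21) = 14,  x(22) = 6,  x(23) = 17.
Since (x(22), x(23)) = (x(0), x(1)) = (6, 17) (two consecutive terms determine the rest), the sequence is periodic with period 22.
So x(6452) = x(0 + ((6452-0) mod 22)) = x(6) = 8.

8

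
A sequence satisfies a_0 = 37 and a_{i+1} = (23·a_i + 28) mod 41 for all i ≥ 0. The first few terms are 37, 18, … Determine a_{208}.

5

a_0 = 37; a_1 = 18; a_2 = 32; a_3 = 26; a_4 = 11; a_5 = 35; a_6 = 13; a_7 = 40; a_8 = 5; a_9 = 20; a_{10} = 37.
Since a_{10} = a_0 = 37, the sequence is periodic with period 10.
(208 - 0) mod 10 = 8, so a_{208} = a_8 = 5.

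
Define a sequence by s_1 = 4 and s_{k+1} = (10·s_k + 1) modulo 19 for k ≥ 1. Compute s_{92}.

Computing terms: s_1 = 4; s_2 = 3; s_3 = 12; s_4 = 7; s_5 = 14; s_6 = 8; s_7 = 5; s_8 = 13; s_9 = 17; s_{10} = 0; s_{11} = 1; s_{12} = 11; s_{13} = 16; s_{14} = 9; s_{15} = 15; s_{16} = 18; s_{17} = 10; s_{18} = 6; s_{19} = 4.
The sequence repeats with period 18.
So s_{92} = s_{1 + ((92-1) mod 18)} = s_2 = 3.

3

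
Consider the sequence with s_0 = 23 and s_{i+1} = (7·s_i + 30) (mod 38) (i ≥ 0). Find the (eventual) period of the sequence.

Computing terms: s_0 = 23; s_1 = 1; s_2 = 37; s_3 = 23.
Since s_3 = s_0 = 23, the sequence is periodic with period 3.

3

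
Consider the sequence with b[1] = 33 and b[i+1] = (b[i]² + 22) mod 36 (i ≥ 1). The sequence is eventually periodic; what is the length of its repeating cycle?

3

Listing terms: b[1] = 33, b[2] = 31, b[3] = 11, b[4] = 35, b[5] = 23, b[6] = 11.
Since b[6] = b[3] = 11, the sequence is eventually periodic: after a pre-period of length 2 it cycles with period 3.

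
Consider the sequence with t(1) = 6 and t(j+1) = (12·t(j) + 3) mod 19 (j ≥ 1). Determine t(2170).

t(1) = 6, t(2) = 18, t(3) = 10, t(4) = 9, t(5) = 16, t(6) = 5, t(7) = 6.
The sequence repeats with period 6.
(2170 - 1) mod 6 = 3, so t(2170) = t(4) = 9.

9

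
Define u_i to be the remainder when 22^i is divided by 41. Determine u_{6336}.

16

u_0 = 1,  u_1 = 22,  u_2 = 33,  u_3 = 29,  u_4 = 23,  u_5 = 14,  u_6 = 21,  u_7 = 11,  u_8 = 37,  u_9 = 35,  u_{10} = 32,  u_{11} = 7,  u_{12} = 31,  u_{13} = 26,  u_{14} = 39,  u_{15} = 38,  u_{16} = 16,  u_{17} = 24,  u_{18} = 36,  u_{19} = 13,  u_{20} = 40,  u_{21} = 19,  u_{22} = 8,  u_{23} = 12,  u_{24} = 18,  u_{25} = 27,  u_{26} = 20,  u_{27} = 30,  u_{28} = 4,  u_{29} = 6,  u_{30} = 9,  u_{31} = 34,  u_{32} = 10,  u_{33} = 15,  u_{34} = 2,  u_{35} = 3,  u_{36} = 25,  u_{37} = 17,  u_{38} = 5,  u_{39} = 28,  u_{40} = 1.
The sequence repeats with period 40.
So u_{6336} = u_{0 + ((6336-0) mod 40)} = u_{16} = 16.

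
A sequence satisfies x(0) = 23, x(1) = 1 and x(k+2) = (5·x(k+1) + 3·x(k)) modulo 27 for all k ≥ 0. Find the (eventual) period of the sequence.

x(0) = 23; x(1) = 1; x(2) = 20; x(3) = 22; x(4) = 8; x(5) = 25; x(6) = 14; x(7) = 10; x(8) = 11; x(9) = 4; x(10) = 26; x(11) = 7; x(12) = 5; x(13) = 19; x(14) = 2; x(15) = 13; x(16) = 17; x(17) = 16; x(18) = 23; x(19) = 1.
The sequence repeats with period 18.

18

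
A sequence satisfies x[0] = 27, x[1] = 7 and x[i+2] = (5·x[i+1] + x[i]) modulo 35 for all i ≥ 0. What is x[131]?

x[0] = 27, x[1] = 7, x[2] = 27, x[3] = 2, x[4] = 2, x[5] = 12, x[6] = 27, x[7] = 7.
Since (x[6], x[7]) = (x[0], x[1]) = (27, 7) (two consecutive terms determine the rest), the sequence is periodic with period 6.
(131 - 0) mod 6 = 5, so x[131] = x[5] = 12.

12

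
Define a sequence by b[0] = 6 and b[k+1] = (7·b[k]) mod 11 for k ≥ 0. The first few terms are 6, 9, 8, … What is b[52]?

Listing terms: b[0] = 6,  b[1] = 9,  b[2] = 8,  b[3] = 1,  b[4] = 7,  b[5] = 5,  b[6] = 2,  b[7] = 3,  b[8] = 10,  b[9] = 4,  b[10] = 6.
Since b[10] = b[0] = 6, the sequence is periodic with period 10.
(52 - 0) mod 10 = 2, so b[52] = b[2] = 8.

8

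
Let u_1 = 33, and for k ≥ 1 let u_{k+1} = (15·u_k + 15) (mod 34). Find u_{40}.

8

Listing terms: u_1 = 33; u_2 = 0; u_3 = 15; u_4 = 2; u_5 = 11; u_6 = 10; u_7 = 29; u_8 = 8; u_9 = 33.
The sequence repeats with period 8.
(40 - 1) mod 8 = 7, so u_{40} = u_8 = 8.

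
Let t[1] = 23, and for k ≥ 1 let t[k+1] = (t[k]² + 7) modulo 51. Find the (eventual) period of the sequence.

3

t[1] = 23,  t[2] = 26,  t[3] = 20,  t[4] = 50,  t[5] = 8,  t[6] = 20.
Since t[6] = t[3] = 20, the sequence is eventually periodic: after a pre-period of length 2 it cycles with period 3.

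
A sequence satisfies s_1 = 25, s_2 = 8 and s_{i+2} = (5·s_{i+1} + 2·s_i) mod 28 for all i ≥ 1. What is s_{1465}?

Computing terms: s_1 = 25; s_2 = 8; s_3 = 6; s_4 = 18; s_5 = 18; s_6 = 14; s_7 = 22; s_8 = 26; s_9 = 6; s_{10} = 26; s_{11} = 2; s_{12} = 6; s_{13} = 6; s_{14} = 14; s_{15} = 26; s_{16} = 18; s_{17} = 2; s_{18} = 18; s_{19} = 10; s_{20} = 2; s_{21} = 2; s_{22} = 14; s_{23} = 18; s_{24} = 6; s_{25} = 10; s_{26} = 6; s_{27} = 22; s_{28} = 10; s_{29} = 10; s_{30} = 14; s_{31} = 6; s_{32} = 2; s_{33} = 22; s_{34} = 2; s_{35} = 26; s_{36} = 22; s_{37} = 22; s_{38} = 14; s_{39} = 2; s_{40} = 10; s_{41} = 26; s_{42} = 10; s_{43} = 18; s_{44} = 26; s_{45} = 26; s_{46} = 14; s_{47} = 10; s_{48} = 22; s_{49} = 18; s_{50} = 22; s_{51} = 6; s_{52} = 18.
Since (s_{51}, s_{52}) = (s_3, s_4) = (6, 18) (two consecutive terms determine the rest), the sequence is eventually periodic: after a pre-period of length 2 it cycles with period 48.
For i ≥ 3, s_i depends only on (i - 3) mod 48. (1465 - 3) mod 48 = 22, so s_{1465} = s_{25} = 10.

10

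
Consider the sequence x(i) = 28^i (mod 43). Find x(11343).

22

Listing terms: x(0) = 1,  x(1) = 28,  x(2) = 10,  x(3) = 22,  x(4) = 14,  x(5) = 5,  x(6) = 11,  x(7) = 7,  x(8) = 24,  x(9) = 27,  x(10) = 25,  x(11) = 12,  x(12) = 35,  x(13) = 34,  x(14) = 6,  x(15) = 39,  x(16) = 17,  x(17) = 3,  x(18) = 41,  x(19) = 30,  x(20) = 23,  x(21) = 42,  x(22) = 15,  x(23) = 33,  x(24) = 21,  x(25) = 29,  x(26) = 38,  x(27) = 32,  x(28) = 36,  x(29) = 19,  x(30) = 16,  x(31) = 18,  x(32) = 31,  x(33) = 8,  x(34) = 9,  x(35) = 37,  x(36) = 4,  x(37) = 26,  x(38) = 40,  x(39) = 2,  x(40) = 13,  x(41) = 20,  x(42) = 1.
The sequence repeats with period 42.
(11343 - 0) mod 42 = 3, so x(11343) = x(3) = 22.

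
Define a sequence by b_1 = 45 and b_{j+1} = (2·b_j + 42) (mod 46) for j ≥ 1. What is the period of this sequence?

11

Computing terms: b_1 = 45, b_2 = 40, b_3 = 30, b_4 = 10, b_5 = 16, b_6 = 28, b_7 = 6, b_8 = 8, b_9 = 12, b_{10} = 20, b_{11} = 36, b_{12} = 22, b_{13} = 40.
Since b_{13} = b_2 = 40, the sequence is eventually periodic: after a pre-period of length 1 it cycles with period 11.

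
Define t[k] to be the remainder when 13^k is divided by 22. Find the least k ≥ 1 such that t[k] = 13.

Computing terms: t[0] = 1,  t[1] = 13,  t[2] = 15,  t[3] = 19,  t[4] = 5,  t[5] = 21,  t[6] = 9,  t[7] = 7,  t[8] = 3,  t[9] = 17,  t[10] = 1.
Since t[10] = t[0] = 1, the sequence is periodic with period 10.
The value 13 first appears (with k ≥ 1) at t[1].

1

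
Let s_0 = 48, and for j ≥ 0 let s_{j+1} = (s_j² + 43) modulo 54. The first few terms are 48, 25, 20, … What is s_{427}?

29

We have s_0 = 48,  s_1 = 25,  s_2 = 20,  s_3 = 11,  s_4 = 2,  s_5 = 47,  s_6 = 38,  s_7 = 29,  s_8 = 20.
Since s_8 = s_2 = 20, the sequence is eventually periodic: after a pre-period of length 2 it cycles with period 6.
For j ≥ 2, s_j depends only on (j - 2) mod 6. (427 - 2) mod 6 = 5, so s_{427} = s_7 = 29.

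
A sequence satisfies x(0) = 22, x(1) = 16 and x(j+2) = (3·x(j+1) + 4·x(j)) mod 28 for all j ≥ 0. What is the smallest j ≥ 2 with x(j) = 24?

2

Listing terms: x(0) = 22,  x(1) = 16,  x(2) = 24,  x(3) = 24,  x(4) = 0,  x(5) = 12,  x(6) = 8,  x(7) = 16,  x(8) = 24.
Since (x(7), x(8)) = (x(1), x(2)) = (16, 24) (two consecutive terms determine the rest), the sequence is eventually periodic: after a pre-period of length 1 it cycles with period 6.
The value 24 first appears (with j ≥ 2) at x(2).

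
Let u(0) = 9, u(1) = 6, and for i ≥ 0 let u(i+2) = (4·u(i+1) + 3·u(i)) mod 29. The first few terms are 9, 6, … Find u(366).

22

Listing terms: u(0) = 9, u(1) = 6, u(2) = 22, u(3) = 19, u(4) = 26, u(5) = 16, u(6) = 26, u(7) = 7, u(8) = 19, u(9) = 10, u(10) = 10, u(11) = 12, u(12) = 20, u(13) = 0, u(14) = 2, u(15) = 8, u(16) = 9, u(17) = 2, u(18) = 6, u(19) = 1, u(20) = 22, u(21) = 4, u(22) = 24, u(23) = 21, u(24) = 11, u(25) = 20, u(26) = 26, u(27) = 19, u(28) = 9, u(29) = 6.
The sequence repeats with period 28.
(366 - 0) mod 28 = 2, so u(366) = u(2) = 22.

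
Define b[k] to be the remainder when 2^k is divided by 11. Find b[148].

3

Listing terms: b[0] = 1; b[1] = 2; b[2] = 4; b[3] = 8; b[4] = 5; b[5] = 10; b[6] = 9; b[7] = 7; b[8] = 3; b[9] = 6; b[10] = 1.
The sequence repeats with period 10.
(148 - 0) mod 10 = 8, so b[148] = b[8] = 3.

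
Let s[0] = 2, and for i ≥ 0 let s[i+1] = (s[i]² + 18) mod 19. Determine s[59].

8

Listing terms: s[0] = 2,  s[1] = 3,  s[2] = 8,  s[3] = 6,  s[4] = 16,  s[5] = 8.
Since s[5] = s[2] = 8, the sequence is eventually periodic: after a pre-period of length 2 it cycles with period 3.
For i ≥ 2, s[i] depends only on (i - 2) mod 3. (59 - 2) mod 3 = 0, so s[59] = s[2] = 8.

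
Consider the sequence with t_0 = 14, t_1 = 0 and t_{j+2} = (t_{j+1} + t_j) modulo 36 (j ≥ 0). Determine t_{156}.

We have t_0 = 14; t_1 = 0; t_2 = 14; t_3 = 14; t_4 = 28; t_5 = 6; t_6 = 34; t_7 = 4; t_8 = 2; t_9 = 6; t_{10} = 8; t_{11} = 14; t_{12} = 22; t_{13} = 0; t_{14} = 22; t_{15} = 22; t_{16} = 8; t_{17} = 30; t_{18} = 2; t_{19} = 32; t_{20} = 34; t_{21} = 30; t_{22} = 28; t_{23} = 22; t_{24} = 14; t_{25} = 0.
The sequence repeats with period 24.
So t_{156} = t_{0 + ((156-0) mod 24)} = t_{12} = 22.

22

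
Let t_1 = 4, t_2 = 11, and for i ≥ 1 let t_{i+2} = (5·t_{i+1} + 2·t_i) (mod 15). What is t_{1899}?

3

Listing terms: t_1 = 4; t_2 = 11; t_3 = 3; t_4 = 7; t_5 = 11; t_6 = 9; t_7 = 7; t_8 = 8; t_9 = 9; t_{10} = 1; t_{11} = 8; t_{12} = 12; t_{13} = 1; t_{14} = 14; t_{15} = 12; t_{16} = 13; t_{17} = 14; t_{18} = 6; t_{19} = 13; t_{20} = 2; t_{21} = 6; t_{22} = 4; t_{23} = 2; t_{24} = 3; t_{25} = 4; t_{26} = 11.
The sequence repeats with period 24.
(1899 - 1) mod 24 = 2, so t_{1899} = t_3 = 3.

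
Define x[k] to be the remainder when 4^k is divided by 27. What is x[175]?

We have x[1] = 4, x[2] = 16, x[3] = 10, x[4] = 13, x[5] = 25, x[6] = 19, x[7] = 22, x[8] = 7, x[9] = 1, x[10] = 4.
Since x[10] = x[1] = 4, the sequence is periodic with period 9.
So x[175] = x[1 + ((175-1) mod 9)] = x[4] = 13.

13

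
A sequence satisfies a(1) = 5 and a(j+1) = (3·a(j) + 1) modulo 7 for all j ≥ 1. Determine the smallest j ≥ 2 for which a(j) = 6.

6

We have a(1) = 5, a(2) = 2, a(3) = 0, a(4) = 1, a(5) = 4, a(6) = 6, a(7) = 5.
Since a(7) = a(1) = 5, the sequence is periodic with period 6.
The value 6 first appears (with j ≥ 2) at a(6).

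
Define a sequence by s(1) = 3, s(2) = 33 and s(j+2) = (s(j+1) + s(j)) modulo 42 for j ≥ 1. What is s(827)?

27

s(1) = 3,  s(2) = 33,  s(3) = 36,  s(4) = 27,  s(5) = 21,  s(6) = 6,  s(7) = 27,  s(8) = 33,  s(9) = 18,  s(10) = 9,  s(11) = 27,  s(12) = 36,  s(13) = 21,  s(14) = 15,  s(15) = 36,  s(16) = 9,  s(17) = 3,  s(18) = 12,  s(19) = 15,  s(20) = 27,  s(21) = 0,  s(22) = 27,  s(23) = 27,  s(24) = 12,  s(25) = 39,  s(26) = 9,  s(27) = 6,  s(28) = 15,  s(29) = 21,  s(30) = 36,  s(31) = 15,  s(32) = 9,  s(33) = 24,  s(34) = 33,  s(35) = 15,  s(36) = 6,  s(37) = 21,  s(38) = 27,  s(39) = 6,  s(40) = 33,  s(41) = 39,  s(42) = 30,  s(43) = 27,  s(44) = 15,  s(45) = 0,  s(46) = 15,  s(47) = 15,  s(48) = 30,  s(49) = 3,  s(50) = 33.
Since (s(49), s(50)) = (s(1), s(2)) = (3, 33) (two consecutive terms determine the rest), the sequence is periodic with period 48.
(827 - 1) mod 48 = 10, so s(827) = s(11) = 27.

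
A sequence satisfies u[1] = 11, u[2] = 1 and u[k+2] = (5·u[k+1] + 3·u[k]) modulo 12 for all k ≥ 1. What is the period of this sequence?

6

u[1] = 11, u[2] = 1, u[3] = 2, u[4] = 1, u[5] = 11, u[6] = 10, u[7] = 11, u[8] = 1.
The sequence repeats with period 6.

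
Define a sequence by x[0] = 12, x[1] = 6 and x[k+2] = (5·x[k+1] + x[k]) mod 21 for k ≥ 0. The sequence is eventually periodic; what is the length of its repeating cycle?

We have x[0] = 12,  x[1] = 6,  x[2] = 0,  x[3] = 6,  x[4] = 9,  x[5] = 9,  x[6] = 12,  x[7] = 6.
Since (x[6], x[7]) = (x[0], x[1]) = (12, 6) (two consecutive terms determine the rest), the sequence is periodic with period 6.

6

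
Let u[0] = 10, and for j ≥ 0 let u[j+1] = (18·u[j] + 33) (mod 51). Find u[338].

We have u[0] = 10, u[1] = 9, u[2] = 42, u[3] = 24, u[4] = 6, u[5] = 39, u[6] = 21, u[7] = 3, u[8] = 36, u[9] = 18, u[10] = 0, u[11] = 33, u[12] = 15, u[13] = 48, u[14] = 30, u[15] = 12, u[16] = 45, u[17] = 27, u[18] = 9.
Since u[18] = u[1] = 9, the sequence is eventually periodic: after a pre-period of length 1 it cycles with period 17.
For j ≥ 1, u[j] depends only on (j - 1) mod 17. (338 - 1) mod 17 = 14, so u[338] = u[15] = 12.

12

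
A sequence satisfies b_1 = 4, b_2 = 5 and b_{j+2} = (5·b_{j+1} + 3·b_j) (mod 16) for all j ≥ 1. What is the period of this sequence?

12

Listing terms: b_1 = 4; b_2 = 5; b_3 = 5; b_4 = 8; b_5 = 7; b_6 = 11; b_7 = 12; b_8 = 13; b_9 = 5; b_{10} = 0; b_{11} = 15; b_{12} = 11; b_{13} = 4; b_{14} = 5.
The sequence repeats with period 12.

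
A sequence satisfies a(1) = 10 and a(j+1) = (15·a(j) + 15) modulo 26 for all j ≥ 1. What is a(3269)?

8

Listing terms: a(1) = 10,  a(2) = 9,  a(3) = 20,  a(4) = 3,  a(5) = 8,  a(6) = 5,  a(7) = 12,  a(8) = 13,  a(9) = 2,  a(10) = 19,  a(11) = 14,  a(12) = 17,  a(13) = 10.
Since a(13) = a(1) = 10, the sequence is periodic with period 12.
(3269 - 1) mod 12 = 4, so a(3269) = a(5) = 8.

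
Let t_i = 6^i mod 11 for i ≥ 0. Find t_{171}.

6

Computing terms: t_0 = 1, t_1 = 6, t_2 = 3, t_3 = 7, t_4 = 9, t_5 = 10, t_6 = 5, t_7 = 8, t_8 = 4, t_9 = 2, t_{10} = 1.
The sequence repeats with period 10.
(171 - 0) mod 10 = 1, so t_{171} = t_1 = 6.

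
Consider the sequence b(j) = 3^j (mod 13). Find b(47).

9

b(1) = 3, b(2) = 9, b(3) = 1, b(4) = 3.
The sequence repeats with period 3.
So b(47) = b(1 + ((47-1) mod 3)) = b(2) = 9.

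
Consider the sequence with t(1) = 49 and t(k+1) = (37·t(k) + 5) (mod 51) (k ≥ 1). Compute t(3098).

30

We have t(1) = 49; t(2) = 33; t(3) = 2; t(4) = 28; t(5) = 21; t(6) = 17; t(7) = 22; t(8) = 3; t(9) = 14; t(10) = 13; t(11) = 27; t(12) = 35; t(13) = 25; t(14) = 12; t(15) = 41; t(16) = 43; t(17) = 15; t(18) = 50; t(19) = 19; t(20) = 45; t(21) = 38; t(22) = 34; t(23) = 39; t(24) = 20; t(25) = 31; t(26) = 30; t(27) = 44; t(28) = 1; t(29) = 42; t(30) = 29; t(31) = 7; t(32) = 9; t(33) = 32; t(34) = 16; t(35) = 36; t(36) = 11; t(37) = 4; t(38) = 0; t(39) = 5; t(40) = 37; t(41) = 48; t(42) = 47; t(43) = 10; t(44) = 18; t(45) = 8; t(46) = 46; t(47) = 24; t(48) = 26; t(49) = 49.
Since t(49) = t(1) = 49, the sequence is periodic with period 48.
So t(3098) = t(1 + ((3098-1) mod 48)) = t(26) = 30.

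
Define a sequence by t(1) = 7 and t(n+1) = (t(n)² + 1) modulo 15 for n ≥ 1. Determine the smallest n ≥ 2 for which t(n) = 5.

We have t(1) = 7, t(2) = 5, t(3) = 11, t(4) = 2, t(5) = 5.
Since t(5) = t(2) = 5, the sequence is eventually periodic: after a pre-period of length 1 it cycles with period 3.
The value 5 first appears (with n ≥ 2) at t(2).

2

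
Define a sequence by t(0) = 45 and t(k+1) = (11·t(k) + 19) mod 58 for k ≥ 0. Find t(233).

2

Computing terms: t(0) = 45,  t(1) = 50,  t(2) = 47,  t(3) = 14,  t(4) = 57,  t(5) = 8,  t(6) = 49,  t(7) = 36,  t(8) = 9,  t(9) = 2,  t(10) = 41,  t(11) = 6,  t(12) = 27,  t(13) = 26,  t(14) = 15,  t(15) = 10,  t(16) = 13,  t(17) = 46,  t(18) = 3,  t(19) = 52,  t(20) = 11,  t(21) = 24,  t(22) = 51,  t(23) = 0,  t(24) = 19,  t(25) = 54,  t(26) = 33,  t(27) = 34,  t(28) = 45.
Since t(28) = t(0) = 45, the sequence is periodic with period 28.
(233 - 0) mod 28 = 9, so t(233) = t(9) = 2.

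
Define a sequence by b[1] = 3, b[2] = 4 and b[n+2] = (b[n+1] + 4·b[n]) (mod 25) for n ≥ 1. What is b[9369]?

11

We have b[1] = 3,  b[2] = 4,  b[3] = 16,  b[4] = 7,  b[5] = 21,  b[6] = 24,  b[7] = 8,  b[8] = 4,  b[9] = 11,  b[10] = 2,  b[11] = 21,  b[12] = 4,  b[13] = 13,  b[14] = 4,  b[15] = 6,  b[16] = 22,  b[17] = 21,  b[18] = 9,  b[19] = 18,  b[20] = 4,  b[21] = 1,  b[22] = 17,  b[23] = 21,  b[24] = 14,  b[25] = 23,  b[26] = 4,  b[27] = 21,  b[28] = 12,  b[29] = 21,  b[30] = 19,  b[31] = 3,  b[32] = 4.
The sequence repeats with period 30.
So b[9369] = b[1 + ((9369-1) mod 30)] = b[9] = 11.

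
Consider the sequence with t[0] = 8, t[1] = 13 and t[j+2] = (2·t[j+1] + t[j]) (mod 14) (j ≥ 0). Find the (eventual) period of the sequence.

Listing terms: t[0] = 8, t[1] = 13, t[2] = 6, t[3] = 11, t[4] = 0, t[5] = 11, t[6] = 8, t[7] = 13.
The sequence repeats with period 6.

6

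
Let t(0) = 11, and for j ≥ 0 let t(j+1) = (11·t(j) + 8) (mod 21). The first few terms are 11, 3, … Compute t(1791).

Computing terms: t(0) = 11, t(1) = 3, t(2) = 20, t(3) = 18, t(4) = 17, t(5) = 6, t(6) = 11.
The sequence repeats with period 6.
So t(1791) = t(0 + ((1791-0) mod 6)) = t(3) = 18.

18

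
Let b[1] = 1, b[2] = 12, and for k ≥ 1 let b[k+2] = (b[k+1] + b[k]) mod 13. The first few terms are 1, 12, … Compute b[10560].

We have b[1] = 1; b[2] = 12; b[3] = 0; b[4] = 12; b[5] = 12; b[6] = 11; b[7] = 10; b[8] = 8; b[9] = 5; b[10] = 0; b[11] = 5; b[12] = 5; b[13] = 10; b[14] = 2; b[15] = 12; b[16] = 1; b[17] = 0; b[18] = 1; b[19] = 1; b[20] = 2; b[21] = 3; b[22] = 5; b[23] = 8; b[24] = 0; b[25] = 8; b[26] = 8; b[27] = 3; b[28] = 11; b[29] = 1; b[30] = 12.
Since (b[29], b[30]) = (b[1], b[2]) = (1, 12) (two consecutive terms determine the rest), the sequence is periodic with period 28.
So b[10560] = b[1 + ((10560-1) mod 28)] = b[4] = 12.

12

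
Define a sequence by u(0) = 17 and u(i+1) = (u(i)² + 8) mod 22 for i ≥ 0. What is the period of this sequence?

3

u(0) = 17; u(1) = 11; u(2) = 19; u(3) = 17.
Since u(3) = u(0) = 17, the sequence is periodic with period 3.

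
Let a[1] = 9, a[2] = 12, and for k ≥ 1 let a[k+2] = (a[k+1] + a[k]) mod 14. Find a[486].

3

a[1] = 9; a[2] = 12; a[3] = 7; a[4] = 5; a[5] = 12; a[6] = 3; a[7] = 1; a[8] = 4; a[9] = 5; a[10] = 9; a[11] = 0; a[12] = 9; a[13] = 9; a[14] = 4; a[15] = 13; a[16] = 3; a[17] = 2; a[18] = 5; a[19] = 7; a[20] = 12; a[21] = 5; a[22] = 3; a[23] = 8; a[24] = 11; a[25] = 5; a[26] = 2; a[27] = 7; a[28] = 9; a[29] = 2; a[30] = 11; a[31] = 13; a[32] = 10; a[33] = 9; a[34] = 5; a[35] = 0; a[36] = 5; a[37] = 5; a[38] = 10; a[39] = 1; a[40] = 11; a[41] = 12; a[42] = 9; a[43] = 7; a[44] = 2; a[45] = 9; a[46] = 11; a[47] = 6; a[48] = 3; a[49] = 9; a[50] = 12.
Since (a[49], a[50]) = (a[1], a[2]) = (9, 12) (two consecutive terms determine the rest), the sequence is periodic with period 48.
So a[486] = a[1 + ((486-1) mod 48)] = a[6] = 3.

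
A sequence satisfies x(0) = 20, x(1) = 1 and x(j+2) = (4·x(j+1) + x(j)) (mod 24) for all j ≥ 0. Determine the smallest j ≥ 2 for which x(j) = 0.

2

Listing terms: x(0) = 20; x(1) = 1; x(2) = 0; x(3) = 1; x(4) = 4; x(5) = 17; x(6) = 0; x(7) = 17; x(8) = 20; x(9) = 1.
Since (x(8), x(9)) = (x(0), x(1)) = (20, 1) (two consecutive terms determine the rest), the sequence is periodic with period 8.
The value 0 first appears (with j ≥ 2) at x(2).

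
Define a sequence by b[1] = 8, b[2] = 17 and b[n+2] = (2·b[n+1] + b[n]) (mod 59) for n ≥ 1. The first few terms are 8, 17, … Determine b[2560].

1

b[1] = 8; b[2] = 17; b[3] = 42; b[4] = 42; b[5] = 8; b[6] = 58; b[7] = 6; b[8] = 11; b[9] = 28; b[10] = 8; b[11] = 44; b[12] = 37; b[13] = 0; b[14] = 37; b[15] = 15; b[16] = 8; b[17] = 31; b[18] = 11; b[19] = 53; b[20] = 58; b[21] = 51; b[22] = 42; b[23] = 17; b[24] = 17; b[25] = 51; b[26] = 1; b[27] = 53; b[28] = 48; b[29] = 31; b[30] = 51; b[31] = 15; b[32] = 22; b[33] = 0; b[34] = 22; b[35] = 44; b[36] = 51; b[37] = 28; b[38] = 48; b[39] = 6; b[40] = 1; b[41] = 8; b[42] = 17.
Since (b[41], b[42]) = (b[1], b[2]) = (8, 17) (two consecutive terms determine the rest), the sequence is periodic with period 40.
(2560 - 1) mod 40 = 39, so b[2560] = b[40] = 1.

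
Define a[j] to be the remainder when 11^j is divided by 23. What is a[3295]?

Listing terms: a[1] = 11,  a[2] = 6,  a[3] = 20,  a[4] = 13,  a[5] = 5,  a[6] = 9,  a[7] = 7,  a[8] = 8,  a[9] = 19,  a[10] = 2,  a[11] = 22,  a[12] = 12,  a[13] = 17,  a[14] = 3,  a[15] = 10,  a[16] = 18,  a[17] = 14,  a[18] = 16,  a[19] = 15,  a[20] = 4,  a[21] = 21,  a[22] = 1,  a[23] = 11.
The sequence repeats with period 22.
So a[3295] = a[1 + ((3295-1) mod 22)] = a[17] = 14.

14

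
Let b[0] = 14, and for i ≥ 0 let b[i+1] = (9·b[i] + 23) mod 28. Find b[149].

13

Listing terms: b[0] = 14; b[1] = 9; b[2] = 20; b[3] = 7; b[4] = 2; b[5] = 13; b[6] = 0; b[7] = 23; b[8] = 6; b[9] = 21; b[10] = 16; b[11] = 27; b[12] = 14.
The sequence repeats with period 12.
(149 - 0) mod 12 = 5, so b[149] = b[5] = 13.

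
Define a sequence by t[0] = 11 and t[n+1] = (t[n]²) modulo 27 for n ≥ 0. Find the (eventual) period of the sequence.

Computing terms: t[0] = 11, t[1] = 13, t[2] = 7, t[3] = 22, t[4] = 25, t[5] = 4, t[6] = 16, t[7] = 13.
Since t[7] = t[1] = 13, the sequence is eventually periodic: after a pre-period of length 1 it cycles with period 6.

6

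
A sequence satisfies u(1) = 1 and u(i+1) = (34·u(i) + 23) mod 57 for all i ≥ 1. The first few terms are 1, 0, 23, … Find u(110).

Listing terms: u(1) = 1,  u(2) = 0,  u(3) = 23,  u(4) = 7,  u(5) = 33,  u(6) = 5,  u(7) = 22,  u(8) = 30,  u(9) = 17,  u(10) = 31,  u(11) = 51,  u(12) = 47,  u(13) = 25,  u(14) = 18,  u(15) = 8,  u(16) = 10,  u(17) = 21,  u(18) = 53,  u(19) = 1.
The sequence repeats with period 18.
(110 - 1) mod 18 = 1, so u(110) = u(2) = 0.

0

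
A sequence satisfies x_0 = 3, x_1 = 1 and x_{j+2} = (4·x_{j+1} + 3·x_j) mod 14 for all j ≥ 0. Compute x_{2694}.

9

Computing terms: x_0 = 3; x_1 = 1; x_2 = 13; x_3 = 13; x_4 = 7; x_5 = 11; x_6 = 9; x_7 = 13; x_8 = 9; x_9 = 5; x_{10} = 5; x_{11} = 7; x_{12} = 1; x_{13} = 11; x_{14} = 5; x_{15} = 11; x_{16} = 3; x_{17} = 3; x_{18} = 7; x_{19} = 9; x_{20} = 1; x_{21} = 3; x_{22} = 1.
Since (x_{21}, x_{22}) = (x_0, x_1) = (3, 1) (two consecutive terms determine the rest), the sequence is periodic with period 21.
(2694 - 0) mod 21 = 6, so x_{2694} = x_6 = 9.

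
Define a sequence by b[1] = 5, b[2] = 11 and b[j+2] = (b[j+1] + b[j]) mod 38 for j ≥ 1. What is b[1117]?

Listing terms: b[1] = 5, b[2] = 11, b[3] = 16, b[4] = 27, b[5] = 5, b[6] = 32, b[7] = 37, b[8] = 31, b[9] = 30, b[10] = 23, b[11] = 15, b[12] = 0, b[13] = 15, b[14] = 15, b[15] = 30, b[16] = 7, b[17] = 37, b[18] = 6, b[19] = 5, b[20] = 11.
Since (b[19], b[20]) = (b[1], b[2]) = (5, 11) (two consecutive terms determine the rest), the sequence is periodic with period 18.
So b[1117] = b[1 + ((1117-1) mod 18)] = b[1] = 5.

5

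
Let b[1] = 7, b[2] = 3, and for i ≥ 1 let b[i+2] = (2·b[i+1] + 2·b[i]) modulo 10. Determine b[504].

2

Listing terms: b[1] = 7, b[2] = 3, b[3] = 0, b[4] = 6, b[5] = 2, b[6] = 6, b[7] = 6, b[8] = 4, b[9] = 0, b[10] = 8, b[11] = 6, b[12] = 8, b[13] = 8, b[14] = 2, b[15] = 0, b[16] = 4, b[17] = 8, b[18] = 4, b[19] = 4, b[20] = 6, b[21] = 0, b[22] = 2, b[23] = 4, b[24] = 2, b[25] = 2, b[26] = 8, b[27] = 0, b[28] = 6.
Since (b[27], b[28]) = (b[3], b[4]) = (0, 6) (two consecutive terms determine the rest), the sequence is eventually periodic: after a pre-period of length 2 it cycles with period 24.
For i ≥ 3, b[i] depends only on (i - 3) mod 24. (504 - 3) mod 24 = 21, so b[504] = b[24] = 2.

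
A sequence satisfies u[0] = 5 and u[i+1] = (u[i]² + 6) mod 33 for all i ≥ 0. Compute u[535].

u[0] = 5,  u[1] = 31,  u[2] = 10,  u[3] = 7,  u[4] = 22,  u[5] = 28,  u[6] = 31.
Since u[6] = u[1] = 31, the sequence is eventually periodic: after a pre-period of length 1 it cycles with period 5.
For i ≥ 1, u[i] depends only on (i - 1) mod 5. (535 - 1) mod 5 = 4, so u[535] = u[5] = 28.

28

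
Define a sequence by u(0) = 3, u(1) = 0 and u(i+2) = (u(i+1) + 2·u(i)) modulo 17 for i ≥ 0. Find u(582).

15

We have u(0) = 3, u(1) = 0, u(2) = 6, u(3) = 6, u(4) = 1, u(5) = 13, u(6) = 15, u(7) = 7, u(8) = 3, u(9) = 0.
The sequence repeats with period 8.
(582 - 0) mod 8 = 6, so u(582) = u(6) = 15.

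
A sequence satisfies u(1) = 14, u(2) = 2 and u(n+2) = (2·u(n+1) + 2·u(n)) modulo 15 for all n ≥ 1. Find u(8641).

14

Computing terms: u(1) = 14, u(2) = 2, u(3) = 2, u(4) = 8, u(5) = 5, u(6) = 11, u(7) = 2, u(8) = 11, u(9) = 11, u(10) = 14, u(11) = 5, u(12) = 8, u(13) = 11, u(14) = 8, u(15) = 8, u(16) = 2, u(17) = 5, u(18) = 14, u(19) = 8, u(20) = 14, u(21) = 14, u(22) = 11, u(23) = 5, u(24) = 2, u(25) = 14, u(26) = 2.
The sequence repeats with period 24.
(8641 - 1) mod 24 = 0, so u(8641) = u(1) = 14.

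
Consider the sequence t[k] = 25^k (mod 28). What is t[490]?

25

t[0] = 1, t[1] = 25, t[2] = 9, t[3] = 1.
The sequence repeats with period 3.
So t[490] = t[0 + ((490-0) mod 3)] = t[1] = 25.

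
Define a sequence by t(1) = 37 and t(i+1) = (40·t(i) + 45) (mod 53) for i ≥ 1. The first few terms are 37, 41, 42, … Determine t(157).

37

We have t(1) = 37,  t(2) = 41,  t(3) = 42,  t(4) = 29,  t(5) = 39,  t(6) = 15,  t(7) = 9,  t(8) = 34,  t(9) = 27,  t(10) = 12,  t(11) = 48,  t(12) = 4,  t(13) = 46,  t(14) = 30,  t(15) = 26,  t(16) = 25,  t(17) = 38,  t(18) = 28,  t(19) = 52,  t(20) = 5,  t(21) = 33,  t(22) = 40,  t(23) = 2,  t(24) = 19,  t(25) = 10,  t(26) = 21,  t(27) = 37.
The sequence repeats with period 26.
(157 - 1) mod 26 = 0, so t(157) = t(1) = 37.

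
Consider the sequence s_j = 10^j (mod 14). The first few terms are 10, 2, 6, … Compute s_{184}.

4

We have s_1 = 10; s_2 = 2; s_3 = 6; s_4 = 4; s_5 = 12; s_6 = 8; s_7 = 10.
Since s_7 = s_1 = 10, the sequence is periodic with period 6.
(184 - 1) mod 6 = 3, so s_{184} = s_4 = 4.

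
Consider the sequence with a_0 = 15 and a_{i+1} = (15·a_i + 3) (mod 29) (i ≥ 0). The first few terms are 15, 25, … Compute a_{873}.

9

Computing terms: a_0 = 15, a_1 = 25, a_2 = 1, a_3 = 18, a_4 = 12, a_5 = 9, a_6 = 22, a_7 = 14, a_8 = 10, a_9 = 8, a_{10} = 7, a_{11} = 21, a_{12} = 28, a_{13} = 17, a_{14} = 26, a_{15} = 16, a_{16} = 11, a_{17} = 23, a_{18} = 0, a_{19} = 3, a_{20} = 19, a_{21} = 27, a_{22} = 2, a_{23} = 4, a_{24} = 5, a_{25} = 20, a_{26} = 13, a_{27} = 24, a_{28} = 15.
The sequence repeats with period 28.
So a_{873} = a_{0 + ((873-0) mod 28)} = a_5 = 9.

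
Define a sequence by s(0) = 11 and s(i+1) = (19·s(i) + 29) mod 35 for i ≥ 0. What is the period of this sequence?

Computing terms: s(0) = 11; s(1) = 28; s(2) = 1; s(3) = 13; s(4) = 31; s(5) = 23; s(6) = 11.
The sequence repeats with period 6.

6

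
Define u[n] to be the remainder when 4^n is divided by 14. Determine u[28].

Computing terms: u[0] = 1; u[1] = 4; u[2] = 2; u[3] = 8; u[4] = 4.
Since u[4] = u[1] = 4, the sequence is eventually periodic: after a pre-period of length 1 it cycles with period 3.
For n ≥ 1, u[n] depends only on (n - 1) mod 3. (28 - 1) mod 3 = 0, so u[28] = u[1] = 4.

4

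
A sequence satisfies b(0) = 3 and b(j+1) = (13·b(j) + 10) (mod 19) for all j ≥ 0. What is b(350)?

13

Listing terms: b(0) = 3; b(1) = 11; b(2) = 1; b(3) = 4; b(4) = 5; b(5) = 18; b(6) = 16; b(7) = 9; b(8) = 13; b(9) = 8; b(10) = 0; b(11) = 10; b(12) = 7; b(13) = 6; b(14) = 12; b(15) = 14; b(16) = 2; b(17) = 17; b(18) = 3.
The sequence repeats with period 18.
So b(350) = b(0 + ((350-0) mod 18)) = b(8) = 13.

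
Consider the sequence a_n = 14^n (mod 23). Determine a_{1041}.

19

Listing terms: a_1 = 14,  a_2 = 12,  a_3 = 7,  a_4 = 6,  a_5 = 15,  a_6 = 3,  a_7 = 19,  a_8 = 13,  a_9 = 21,  a_{10} = 18,  a_{11} = 22,  a_{12} = 9,  a_{13} = 11,  a_{14} = 16,  a_{15} = 17,  a_{16} = 8,  a_{17} = 20,  a_{18} = 4,  a_{19} = 10,  a_{20} = 2,  a_{21} = 5,  a_{22} = 1,  a_{23} = 14.
Since a_{23} = a_1 = 14, the sequence is periodic with period 22.
(1041 - 1) mod 22 = 6, so a_{1041} = a_7 = 19.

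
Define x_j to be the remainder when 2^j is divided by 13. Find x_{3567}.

8

x_0 = 1, x_1 = 2, x_2 = 4, x_3 = 8, x_4 = 3, x_5 = 6, x_6 = 12, x_7 = 11, x_8 = 9, x_9 = 5, x_{10} = 10, x_{11} = 7, x_{12} = 1.
The sequence repeats with period 12.
So x_{3567} = x_{0 + ((3567-0) mod 12)} = x_3 = 8.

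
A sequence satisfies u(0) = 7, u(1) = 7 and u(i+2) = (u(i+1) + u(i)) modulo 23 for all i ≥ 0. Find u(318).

1

Listing terms: u(0) = 7,  u(1) = 7,  u(2) = 14,  u(3) = 21,  u(4) = 12,  u(5) = 10,  u(6) = 22,  u(7) = 9,  u(8) = 8,  u(9) = 17,  u(10) = 2,  u(11) = 19,  u(12) = 21,  u(13) = 17,  u(14) = 15,  u(15) = 9,  u(16) = 1,  u(17) = 10,  u(18) = 11,  u(19) = 21,  u(20) = 9,  u(21) = 7,  u(22) = 16,  u(23) = 0,  u(24) = 16,  u(25) = 16,  u(26) = 9,  u(27) = 2,  u(28) = 11,  u(29) = 13,  u(30) = 1,  u(31) = 14,  u(32) = 15,  u(33) = 6,  u(34) = 21,  u(35) = 4,  u(36) = 2,  u(37) = 6,  u(38) = 8,  u(39) = 14,  u(40) = 22,  u(41) = 13,  u(42) = 12,  u(43) = 2,  u(44) = 14,  u(45) = 16,  u(46) = 7,  u(47) = 0,  u(48) = 7,  u(49) = 7.
The sequence repeats with period 48.
So u(318) = u(0 + ((318-0) mod 48)) = u(30) = 1.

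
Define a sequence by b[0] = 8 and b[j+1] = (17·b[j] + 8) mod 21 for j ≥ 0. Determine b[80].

20

b[0] = 8,  b[1] = 18,  b[2] = 20,  b[3] = 12,  b[4] = 2,  b[5] = 0,  b[6] = 8.
The sequence repeats with period 6.
(80 - 0) mod 6 = 2, so b[80] = b[2] = 20.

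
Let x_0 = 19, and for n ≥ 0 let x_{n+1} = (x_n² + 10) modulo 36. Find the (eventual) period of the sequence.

3

x_0 = 19,  x_1 = 11,  x_2 = 23,  x_3 = 35,  x_4 = 11.
Since x_4 = x_1 = 11, the sequence is eventually periodic: after a pre-period of length 1 it cycles with period 3.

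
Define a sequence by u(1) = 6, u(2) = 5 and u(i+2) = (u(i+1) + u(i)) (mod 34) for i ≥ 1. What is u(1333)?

u(1) = 6,  u(2) = 5,  u(3) = 11,  u(4) = 16,  u(5) = 27,  u(6) = 9,  u(7) = 2,  u(8) = 11,  u(9) = 13,  u(10) = 24,  u(11) = 3,  u(12) = 27,  u(13) = 30,  u(14) = 23,  u(15) = 19,  u(16) = 8,  u(17) = 27,  u(18) = 1,  u(19) = 28,  u(20) = 29,  u(21) = 23,  u(22) = 18,  u(23) = 7,  u(24) = 25,  u(25) = 32,  u(26) = 23,  u(27) = 21,  u(28) = 10,  u(29) = 31,  u(30) = 7,  u(31) = 4,  u(32) = 11,  u(33) = 15,  u(34) = 26,  u(35) = 7,  u(36) = 33,  u(37) = 6,  u(38) = 5.
The sequence repeats with period 36.
So u(1333) = u(1 + ((1333-1) mod 36)) = u(1) = 6.

6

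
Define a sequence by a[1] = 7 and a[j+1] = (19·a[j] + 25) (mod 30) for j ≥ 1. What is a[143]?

17

Listing terms: a[1] = 7,  a[2] = 8,  a[3] = 27,  a[4] = 28,  a[5] = 17,  a[6] = 18,  a[7] = 7.
The sequence repeats with period 6.
(143 - 1) mod 6 = 4, so a[143] = a[5] = 17.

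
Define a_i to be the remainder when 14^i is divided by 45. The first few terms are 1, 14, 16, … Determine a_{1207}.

Computing terms: a_0 = 1, a_1 = 14, a_2 = 16, a_3 = 44, a_4 = 31, a_5 = 29, a_6 = 1.
The sequence repeats with period 6.
(1207 - 0) mod 6 = 1, so a_{1207} = a_1 = 14.

14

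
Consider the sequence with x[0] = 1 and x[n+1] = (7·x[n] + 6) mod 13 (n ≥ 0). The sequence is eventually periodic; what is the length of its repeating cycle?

12

We have x[0] = 1; x[1] = 0; x[2] = 6; x[3] = 9; x[4] = 4; x[5] = 8; x[6] = 10; x[7] = 11; x[8] = 5; x[9] = 2; x[10] = 7; x[11] = 3; x[12] = 1.
Since x[12] = x[0] = 1, the sequence is periodic with period 12.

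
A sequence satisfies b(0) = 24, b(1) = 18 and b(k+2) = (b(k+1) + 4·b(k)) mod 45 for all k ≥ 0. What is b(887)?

21

Listing terms: b(0) = 24,  b(1) = 18,  b(2) = 24,  b(3) = 6,  b(4) = 12,  b(5) = 36,  b(6) = 39,  b(7) = 3,  b(8) = 24,  b(9) = 36,  b(10) = 42,  b(11) = 6,  b(12) = 39,  b(13) = 18,  b(14) = 39,  b(15) = 21,  b(16) = 42,  b(17) = 36,  b(18) = 24,  b(19) = 33,  b(20) = 39,  b(21) = 36,  b(22) = 12,  b(23) = 21,  b(24) = 24,  b(25) = 18.
Since (b(24), b(25)) = (b(0), b(1)) = (24, 18) (two consecutive terms determine the rest), the sequence is periodic with period 24.
So b(887) = b(0 + ((887-0) mod 24)) = b(23) = 21.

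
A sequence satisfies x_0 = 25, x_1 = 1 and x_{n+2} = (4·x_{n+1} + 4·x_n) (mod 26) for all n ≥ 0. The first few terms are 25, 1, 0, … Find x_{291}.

14

x_0 = 25, x_1 = 1, x_2 = 0, x_3 = 4, x_4 = 16, x_5 = 2, x_6 = 20, x_7 = 10, x_8 = 16, x_9 = 0, x_{10} = 12, x_{11} = 22, x_{12} = 6, x_{13} = 8, x_{14} = 4, x_{15} = 22, x_{16} = 0, x_{17} = 10, x_{18} = 14, x_{19} = 18, x_{20} = 24, x_{21} = 12, x_{22} = 14, x_{23} = 0, x_{24} = 4.
Since (x_{23}, x_{24}) = (x_2, x_3) = (0, 4) (two consecutive terms determine the rest), the sequence is eventually periodic: after a pre-period of length 2 it cycles with period 21.
For n ≥ 2, x_n depends only on (n - 2) mod 21. (291 - 2) mod 21 = 16, so x_{291} = x_{18} = 14.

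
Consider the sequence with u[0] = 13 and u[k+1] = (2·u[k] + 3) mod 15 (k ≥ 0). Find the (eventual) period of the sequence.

Computing terms: u[0] = 13,  u[1] = 14,  u[2] = 1,  u[3] = 5,  u[4] = 13.
Since u[4] = u[0] = 13, the sequence is periodic with period 4.

4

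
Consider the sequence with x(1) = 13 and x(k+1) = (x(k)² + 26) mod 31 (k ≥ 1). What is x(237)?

We have x(1) = 13, x(2) = 9, x(3) = 14, x(4) = 5, x(5) = 20, x(6) = 23, x(7) = 28, x(8) = 4, x(9) = 11, x(10) = 23.
Since x(10) = x(6) = 23, the sequence is eventually periodic: after a pre-period of length 5 it cycles with period 4.
For k ≥ 6, x(k) depends only on (k - 6) mod 4. (237 - 6) mod 4 = 3, so x(237) = x(9) = 11.

11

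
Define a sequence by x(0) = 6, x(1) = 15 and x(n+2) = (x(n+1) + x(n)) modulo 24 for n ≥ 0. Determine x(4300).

9

Listing terms: x(0) = 6; x(1) = 15; x(2) = 21; x(3) = 12; x(4) = 9; x(5) = 21; x(6) = 6; x(7) = 3; x(8) = 9; x(9) = 12; x(10) = 21; x(11) = 9; x(12) = 6; x(13) = 15.
Since (x(12), x(13)) = (x(0), x(1)) = (6, 15) (two consecutive terms determine the rest), the sequence is periodic with period 12.
(4300 - 0) mod 12 = 4, so x(4300) = x(4) = 9.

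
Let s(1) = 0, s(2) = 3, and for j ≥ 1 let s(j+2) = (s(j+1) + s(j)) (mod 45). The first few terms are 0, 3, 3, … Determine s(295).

6

Computing terms: s(1) = 0,  s(2) = 3,  s(3) = 3,  s(4) = 6,  s(5) = 9,  s(6) = 15,  s(7) = 24,  s(8) = 39,  s(9) = 18,  s(10) = 12,  s(11) = 30,  s(12) = 42,  s(13) = 27,  s(14) = 24,  s(15) = 6,  s(16) = 30,  s(17) = 36,  s(18) = 21,  s(19) = 12,  s(20) = 33,  s(21) = 0,  s(22) = 33,  s(23) = 33,  s(24) = 21,  s(25) = 9,  s(26) = 30,  s(27) = 39,  s(28) = 24,  s(29) = 18,  s(30) = 42,  s(31) = 15,  s(32) = 12,  s(33) = 27,  s(34) = 39,  s(35) = 21,  s(36) = 15,  s(37) = 36,  s(38) = 6,  s(39) = 42,  s(40) = 3,  s(41) = 0,  s(42) = 3.
The sequence repeats with period 40.
So s(295) = s(1 + ((295-1) mod 40)) = s(15) = 6.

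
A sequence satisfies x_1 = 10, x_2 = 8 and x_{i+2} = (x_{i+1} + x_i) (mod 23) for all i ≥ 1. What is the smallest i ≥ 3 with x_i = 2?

16

Listing terms: x_1 = 10; x_2 = 8; x_3 = 18; x_4 = 3; x_5 = 21; x_6 = 1; x_7 = 22; x_8 = 0; x_9 = 22; x_{10} = 22; x_{11} = 21; x_{12} = 20; x_{13} = 18; x_{14} = 15; x_{15} = 10; x_{16} = 2; x_{17} = 12; x_{18} = 14; x_{19} = 3; x_{20} = 17; x_{21} = 20; x_{22} = 14; x_{23} = 11; x_{24} = 2; x_{25} = 13; x_{26} = 15; x_{27} = 5; x_{28} = 20; x_{29} = 2; x_{30} = 22; x_{31} = 1; x_{32} = 0; x_{33} = 1; x_{34} = 1; x_{35} = 2; x_{36} = 3; x_{37} = 5; x_{38} = 8; x_{39} = 13; x_{40} = 21; x_{41} = 11; x_{42} = 9; x_{43} = 20; x_{44} = 6; x_{45} = 3; x_{46} = 9; x_{47} = 12; x_{48} = 21; x_{49} = 10; x_{50} = 8.
Since (x_{49}, x_{50}) = (x_1, x_2) = (10, 8) (two consecutive terms determine the rest), the sequence is periodic with period 48.
The value 2 first appears (with i ≥ 3) at x_{16}.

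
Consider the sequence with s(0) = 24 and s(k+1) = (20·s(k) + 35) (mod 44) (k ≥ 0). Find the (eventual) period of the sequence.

5

We have s(0) = 24, s(1) = 31, s(2) = 39, s(3) = 23, s(4) = 11, s(5) = 35, s(6) = 31.
Since s(6) = s(1) = 31, the sequence is eventually periodic: after a pre-period of length 1 it cycles with period 5.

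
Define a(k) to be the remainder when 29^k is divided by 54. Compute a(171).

53

a(0) = 1; a(1) = 29; a(2) = 31; a(3) = 35; a(4) = 43; a(5) = 5; a(6) = 37; a(7) = 47; a(8) = 13; a(9) = 53; a(10) = 25; a(11) = 23; a(12) = 19; a(13) = 11; a(14) = 49; a(15) = 17; a(16) = 7; a(17) = 41; a(18) = 1.
The sequence repeats with period 18.
So a(171) = a(0 + ((171-0) mod 18)) = a(9) = 53.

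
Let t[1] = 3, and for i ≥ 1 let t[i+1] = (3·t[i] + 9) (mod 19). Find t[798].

Listing terms: t[1] = 3; t[2] = 18; t[3] = 6; t[4] = 8; t[5] = 14; t[6] = 13; t[7] = 10; t[8] = 1; t[9] = 12; t[10] = 7; t[11] = 11; t[12] = 4; t[13] = 2; t[14] = 15; t[15] = 16; t[16] = 0; t[17] = 9; t[18] = 17; t[19] = 3.
Since t[19] = t[1] = 3, the sequence is periodic with period 18.
So t[798] = t[1 + ((798-1) mod 18)] = t[6] = 13.

13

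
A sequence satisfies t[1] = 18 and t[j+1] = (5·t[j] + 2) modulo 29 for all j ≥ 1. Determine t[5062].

We have t[1] = 18, t[2] = 5, t[3] = 27, t[4] = 21, t[5] = 20, t[6] = 15, t[7] = 19, t[8] = 10, t[9] = 23, t[10] = 1, t[11] = 7, t[12] = 8, t[13] = 13, t[14] = 9, t[15] = 18.
Since t[15] = t[1] = 18, the sequence is periodic with period 14.
(5062 - 1) mod 14 = 7, so t[5062] = t[8] = 10.

10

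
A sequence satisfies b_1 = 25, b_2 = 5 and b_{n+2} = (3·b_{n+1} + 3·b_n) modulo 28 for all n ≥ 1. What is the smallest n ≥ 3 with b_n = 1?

Listing terms: b_1 = 25, b_2 = 5, b_3 = 6, b_4 = 5, b_5 = 5, b_6 = 2, b_7 = 21, b_8 = 13, b_9 = 18, b_{10} = 9, b_{11} = 25, b_{12} = 18, b_{13} = 17, b_{14} = 21, b_{15} = 2, b_{16} = 13, b_{17} = 17, b_{18} = 6, b_{19} = 13, b_{20} = 1, b_{21} = 14, b_{22} = 17, b_{23} = 9, b_{24} = 22, b_{25} = 9, b_{26} = 9, b_{27} = 26, b_{28} = 21, b_{29} = 1, b_{30} = 10, b_{31} = 5, b_{32} = 17, b_{33} = 10, b_{34} = 25, b_{35} = 21, b_{36} = 26, b_{37} = 1, b_{38} = 25, b_{39} = 22, b_{40} = 1, b_{41} = 13, b_{42} = 14, b_{43} = 25, b_{44} = 5.
The sequence repeats with period 42.
The value 1 first appears (with n ≥ 3) at b_{20}.

20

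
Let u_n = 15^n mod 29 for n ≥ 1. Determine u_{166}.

4

Listing terms: u_1 = 15, u_2 = 22, u_3 = 11, u_4 = 20, u_5 = 10, u_6 = 5, u_7 = 17, u_8 = 23, u_9 = 26, u_{10} = 13, u_{11} = 21, u_{12} = 25, u_{13} = 27, u_{14} = 28, u_{15} = 14, u_{16} = 7, u_{17} = 18, u_{18} = 9, u_{19} = 19, u_{20} = 24, u_{21} = 12, u_{22} = 6, u_{23} = 3, u_{24} = 16, u_{25} = 8, u_{26} = 4, u_{27} = 2, u_{28} = 1, u_{29} = 15.
Since u_{29} = u_1 = 15, the sequence is periodic with period 28.
(166 - 1) mod 28 = 25, so u_{166} = u_{26} = 4.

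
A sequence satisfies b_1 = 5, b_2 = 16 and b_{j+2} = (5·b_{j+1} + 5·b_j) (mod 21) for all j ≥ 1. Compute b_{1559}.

Listing terms: b_1 = 5,  b_2 = 16,  b_3 = 0,  b_4 = 17,  b_5 = 1,  b_6 = 6,  b_7 = 14,  b_8 = 16,  b_9 = 3,  b_{10} = 11,  b_{11} = 7,  b_{12} = 6,  b_{13} = 2,  b_{14} = 19,  b_{15} = 0,  b_{16} = 11,  b_{17} = 13,  b_{18} = 15,  b_{19} = 14,  b_{20} = 19,  b_{21} = 18,  b_{22} = 17,  b_{23} = 7,  b_{24} = 15,  b_{25} = 5,  b_{26} = 16.
Since (b_{25}, b_{26}) = (b_1, b_2) = (5, 16) (two consecutive terms determine the rest), the sequence is periodic with period 24.
So b_{1559} = b_{1 + ((1559-1) mod 24)} = b_{23} = 7.

7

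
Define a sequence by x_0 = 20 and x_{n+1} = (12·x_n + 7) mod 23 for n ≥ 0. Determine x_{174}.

Computing terms: x_0 = 20,  x_1 = 17,  x_2 = 4,  x_3 = 9,  x_4 = 0,  x_5 = 7,  x_6 = 22,  x_7 = 18,  x_8 = 16,  x_9 = 15,  x_{10} = 3,  x_{11} = 20.
Since x_{11} = x_0 = 20, the sequence is periodic with period 11.
So x_{174} = x_{0 + ((174-0) mod 11)} = x_9 = 15.

15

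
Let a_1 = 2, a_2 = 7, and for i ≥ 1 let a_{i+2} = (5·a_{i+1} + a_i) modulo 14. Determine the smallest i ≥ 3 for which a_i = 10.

4

We have a_1 = 2,  a_2 = 7,  a_3 = 9,  a_4 = 10,  a_5 = 3,  a_6 = 11,  a_7 = 2,  a_8 = 7.
The sequence repeats with period 6.
The value 10 first appears (with i ≥ 3) at a_4.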